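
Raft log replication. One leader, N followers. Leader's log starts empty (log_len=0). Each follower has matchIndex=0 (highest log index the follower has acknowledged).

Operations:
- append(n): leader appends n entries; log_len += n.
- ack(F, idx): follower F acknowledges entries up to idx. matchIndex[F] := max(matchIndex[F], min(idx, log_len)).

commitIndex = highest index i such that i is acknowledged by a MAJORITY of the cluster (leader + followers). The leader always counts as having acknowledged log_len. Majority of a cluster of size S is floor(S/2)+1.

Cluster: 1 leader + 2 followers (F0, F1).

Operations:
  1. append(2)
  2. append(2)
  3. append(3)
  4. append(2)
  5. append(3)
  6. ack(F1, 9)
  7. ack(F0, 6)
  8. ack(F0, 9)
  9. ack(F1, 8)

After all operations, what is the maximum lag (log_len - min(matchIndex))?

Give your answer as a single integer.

Answer: 3

Derivation:
Op 1: append 2 -> log_len=2
Op 2: append 2 -> log_len=4
Op 3: append 3 -> log_len=7
Op 4: append 2 -> log_len=9
Op 5: append 3 -> log_len=12
Op 6: F1 acks idx 9 -> match: F0=0 F1=9; commitIndex=9
Op 7: F0 acks idx 6 -> match: F0=6 F1=9; commitIndex=9
Op 8: F0 acks idx 9 -> match: F0=9 F1=9; commitIndex=9
Op 9: F1 acks idx 8 -> match: F0=9 F1=9; commitIndex=9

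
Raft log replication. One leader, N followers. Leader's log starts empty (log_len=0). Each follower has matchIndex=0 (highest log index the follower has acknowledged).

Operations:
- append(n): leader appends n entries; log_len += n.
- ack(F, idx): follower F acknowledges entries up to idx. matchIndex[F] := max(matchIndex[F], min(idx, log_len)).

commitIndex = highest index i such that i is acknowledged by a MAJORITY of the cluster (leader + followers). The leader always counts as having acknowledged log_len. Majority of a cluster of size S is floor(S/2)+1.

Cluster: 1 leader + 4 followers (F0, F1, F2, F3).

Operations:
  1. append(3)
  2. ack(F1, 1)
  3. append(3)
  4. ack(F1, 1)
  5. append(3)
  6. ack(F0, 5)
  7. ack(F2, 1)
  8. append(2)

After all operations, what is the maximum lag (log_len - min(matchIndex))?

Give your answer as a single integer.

Op 1: append 3 -> log_len=3
Op 2: F1 acks idx 1 -> match: F0=0 F1=1 F2=0 F3=0; commitIndex=0
Op 3: append 3 -> log_len=6
Op 4: F1 acks idx 1 -> match: F0=0 F1=1 F2=0 F3=0; commitIndex=0
Op 5: append 3 -> log_len=9
Op 6: F0 acks idx 5 -> match: F0=5 F1=1 F2=0 F3=0; commitIndex=1
Op 7: F2 acks idx 1 -> match: F0=5 F1=1 F2=1 F3=0; commitIndex=1
Op 8: append 2 -> log_len=11

Answer: 11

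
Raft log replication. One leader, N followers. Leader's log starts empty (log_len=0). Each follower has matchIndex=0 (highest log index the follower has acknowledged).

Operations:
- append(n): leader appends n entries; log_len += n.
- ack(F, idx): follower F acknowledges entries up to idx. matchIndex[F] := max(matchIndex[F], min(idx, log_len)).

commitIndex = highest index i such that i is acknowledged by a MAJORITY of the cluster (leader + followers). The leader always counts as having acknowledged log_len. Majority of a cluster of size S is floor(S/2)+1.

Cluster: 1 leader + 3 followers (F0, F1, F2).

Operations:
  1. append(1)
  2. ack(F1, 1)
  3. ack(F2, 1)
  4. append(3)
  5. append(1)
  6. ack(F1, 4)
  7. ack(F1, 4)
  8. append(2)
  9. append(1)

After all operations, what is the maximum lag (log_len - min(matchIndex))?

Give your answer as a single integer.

Op 1: append 1 -> log_len=1
Op 2: F1 acks idx 1 -> match: F0=0 F1=1 F2=0; commitIndex=0
Op 3: F2 acks idx 1 -> match: F0=0 F1=1 F2=1; commitIndex=1
Op 4: append 3 -> log_len=4
Op 5: append 1 -> log_len=5
Op 6: F1 acks idx 4 -> match: F0=0 F1=4 F2=1; commitIndex=1
Op 7: F1 acks idx 4 -> match: F0=0 F1=4 F2=1; commitIndex=1
Op 8: append 2 -> log_len=7
Op 9: append 1 -> log_len=8

Answer: 8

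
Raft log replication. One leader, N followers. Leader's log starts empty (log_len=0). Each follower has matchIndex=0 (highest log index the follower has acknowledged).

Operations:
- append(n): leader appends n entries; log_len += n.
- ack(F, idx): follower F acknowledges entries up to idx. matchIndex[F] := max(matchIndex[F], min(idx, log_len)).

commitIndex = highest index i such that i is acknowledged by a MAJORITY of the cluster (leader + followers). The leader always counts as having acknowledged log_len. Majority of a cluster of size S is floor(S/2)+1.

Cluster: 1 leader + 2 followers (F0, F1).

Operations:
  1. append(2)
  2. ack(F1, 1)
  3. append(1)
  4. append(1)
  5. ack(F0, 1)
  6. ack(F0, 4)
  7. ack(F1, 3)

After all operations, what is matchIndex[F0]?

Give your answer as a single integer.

Op 1: append 2 -> log_len=2
Op 2: F1 acks idx 1 -> match: F0=0 F1=1; commitIndex=1
Op 3: append 1 -> log_len=3
Op 4: append 1 -> log_len=4
Op 5: F0 acks idx 1 -> match: F0=1 F1=1; commitIndex=1
Op 6: F0 acks idx 4 -> match: F0=4 F1=1; commitIndex=4
Op 7: F1 acks idx 3 -> match: F0=4 F1=3; commitIndex=4

Answer: 4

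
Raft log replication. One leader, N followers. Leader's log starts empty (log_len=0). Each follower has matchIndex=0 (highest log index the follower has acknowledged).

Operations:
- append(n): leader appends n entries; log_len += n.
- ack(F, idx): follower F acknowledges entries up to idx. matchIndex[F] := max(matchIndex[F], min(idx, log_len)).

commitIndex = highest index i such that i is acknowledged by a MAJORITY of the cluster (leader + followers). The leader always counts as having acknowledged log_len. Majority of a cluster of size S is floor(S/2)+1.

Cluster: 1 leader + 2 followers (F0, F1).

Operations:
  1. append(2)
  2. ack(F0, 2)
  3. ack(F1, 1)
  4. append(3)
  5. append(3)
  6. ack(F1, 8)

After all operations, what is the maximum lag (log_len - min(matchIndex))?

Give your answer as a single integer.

Answer: 6

Derivation:
Op 1: append 2 -> log_len=2
Op 2: F0 acks idx 2 -> match: F0=2 F1=0; commitIndex=2
Op 3: F1 acks idx 1 -> match: F0=2 F1=1; commitIndex=2
Op 4: append 3 -> log_len=5
Op 5: append 3 -> log_len=8
Op 6: F1 acks idx 8 -> match: F0=2 F1=8; commitIndex=8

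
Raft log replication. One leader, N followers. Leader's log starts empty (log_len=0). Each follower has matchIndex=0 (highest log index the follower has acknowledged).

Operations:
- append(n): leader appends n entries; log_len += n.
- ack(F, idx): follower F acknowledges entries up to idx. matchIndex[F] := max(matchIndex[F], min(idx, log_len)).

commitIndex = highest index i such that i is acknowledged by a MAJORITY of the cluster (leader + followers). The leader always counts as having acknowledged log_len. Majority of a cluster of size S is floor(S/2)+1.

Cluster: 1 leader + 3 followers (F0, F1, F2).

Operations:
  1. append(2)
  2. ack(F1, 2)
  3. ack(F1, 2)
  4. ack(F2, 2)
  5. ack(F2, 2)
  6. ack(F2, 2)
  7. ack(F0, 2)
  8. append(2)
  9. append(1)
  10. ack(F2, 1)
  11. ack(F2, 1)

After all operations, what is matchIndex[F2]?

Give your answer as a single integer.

Answer: 2

Derivation:
Op 1: append 2 -> log_len=2
Op 2: F1 acks idx 2 -> match: F0=0 F1=2 F2=0; commitIndex=0
Op 3: F1 acks idx 2 -> match: F0=0 F1=2 F2=0; commitIndex=0
Op 4: F2 acks idx 2 -> match: F0=0 F1=2 F2=2; commitIndex=2
Op 5: F2 acks idx 2 -> match: F0=0 F1=2 F2=2; commitIndex=2
Op 6: F2 acks idx 2 -> match: F0=0 F1=2 F2=2; commitIndex=2
Op 7: F0 acks idx 2 -> match: F0=2 F1=2 F2=2; commitIndex=2
Op 8: append 2 -> log_len=4
Op 9: append 1 -> log_len=5
Op 10: F2 acks idx 1 -> match: F0=2 F1=2 F2=2; commitIndex=2
Op 11: F2 acks idx 1 -> match: F0=2 F1=2 F2=2; commitIndex=2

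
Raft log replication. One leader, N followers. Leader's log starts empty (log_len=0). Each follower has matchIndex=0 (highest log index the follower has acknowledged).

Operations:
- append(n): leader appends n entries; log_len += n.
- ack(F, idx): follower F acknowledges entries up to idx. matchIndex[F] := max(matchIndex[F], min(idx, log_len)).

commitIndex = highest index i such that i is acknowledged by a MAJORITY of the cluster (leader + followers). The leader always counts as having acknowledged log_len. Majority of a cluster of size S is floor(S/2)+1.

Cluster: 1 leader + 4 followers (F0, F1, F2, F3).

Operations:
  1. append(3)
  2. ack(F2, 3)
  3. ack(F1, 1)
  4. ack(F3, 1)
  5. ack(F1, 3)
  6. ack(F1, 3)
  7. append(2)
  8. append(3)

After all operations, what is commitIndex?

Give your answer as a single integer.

Op 1: append 3 -> log_len=3
Op 2: F2 acks idx 3 -> match: F0=0 F1=0 F2=3 F3=0; commitIndex=0
Op 3: F1 acks idx 1 -> match: F0=0 F1=1 F2=3 F3=0; commitIndex=1
Op 4: F3 acks idx 1 -> match: F0=0 F1=1 F2=3 F3=1; commitIndex=1
Op 5: F1 acks idx 3 -> match: F0=0 F1=3 F2=3 F3=1; commitIndex=3
Op 6: F1 acks idx 3 -> match: F0=0 F1=3 F2=3 F3=1; commitIndex=3
Op 7: append 2 -> log_len=5
Op 8: append 3 -> log_len=8

Answer: 3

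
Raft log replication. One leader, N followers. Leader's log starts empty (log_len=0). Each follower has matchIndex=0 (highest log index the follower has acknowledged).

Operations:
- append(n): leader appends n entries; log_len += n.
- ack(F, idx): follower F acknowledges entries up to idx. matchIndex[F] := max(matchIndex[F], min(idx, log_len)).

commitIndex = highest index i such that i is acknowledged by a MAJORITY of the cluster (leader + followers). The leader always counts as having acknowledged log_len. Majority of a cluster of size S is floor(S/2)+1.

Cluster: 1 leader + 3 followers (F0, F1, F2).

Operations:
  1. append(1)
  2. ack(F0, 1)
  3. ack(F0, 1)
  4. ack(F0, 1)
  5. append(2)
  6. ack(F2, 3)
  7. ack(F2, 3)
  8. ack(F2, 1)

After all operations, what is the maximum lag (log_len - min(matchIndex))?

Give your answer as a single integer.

Op 1: append 1 -> log_len=1
Op 2: F0 acks idx 1 -> match: F0=1 F1=0 F2=0; commitIndex=0
Op 3: F0 acks idx 1 -> match: F0=1 F1=0 F2=0; commitIndex=0
Op 4: F0 acks idx 1 -> match: F0=1 F1=0 F2=0; commitIndex=0
Op 5: append 2 -> log_len=3
Op 6: F2 acks idx 3 -> match: F0=1 F1=0 F2=3; commitIndex=1
Op 7: F2 acks idx 3 -> match: F0=1 F1=0 F2=3; commitIndex=1
Op 8: F2 acks idx 1 -> match: F0=1 F1=0 F2=3; commitIndex=1

Answer: 3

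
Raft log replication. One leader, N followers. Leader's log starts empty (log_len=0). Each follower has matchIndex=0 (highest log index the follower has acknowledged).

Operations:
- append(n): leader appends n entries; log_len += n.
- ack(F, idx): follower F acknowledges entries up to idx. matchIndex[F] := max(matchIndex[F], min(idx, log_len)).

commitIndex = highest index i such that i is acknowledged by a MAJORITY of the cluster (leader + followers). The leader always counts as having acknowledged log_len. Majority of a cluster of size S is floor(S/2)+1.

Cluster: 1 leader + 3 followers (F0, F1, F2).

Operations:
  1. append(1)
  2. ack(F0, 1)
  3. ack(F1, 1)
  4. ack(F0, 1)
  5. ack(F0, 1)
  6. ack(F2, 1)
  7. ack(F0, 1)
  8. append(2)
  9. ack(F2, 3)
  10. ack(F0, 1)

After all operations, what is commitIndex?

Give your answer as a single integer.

Op 1: append 1 -> log_len=1
Op 2: F0 acks idx 1 -> match: F0=1 F1=0 F2=0; commitIndex=0
Op 3: F1 acks idx 1 -> match: F0=1 F1=1 F2=0; commitIndex=1
Op 4: F0 acks idx 1 -> match: F0=1 F1=1 F2=0; commitIndex=1
Op 5: F0 acks idx 1 -> match: F0=1 F1=1 F2=0; commitIndex=1
Op 6: F2 acks idx 1 -> match: F0=1 F1=1 F2=1; commitIndex=1
Op 7: F0 acks idx 1 -> match: F0=1 F1=1 F2=1; commitIndex=1
Op 8: append 2 -> log_len=3
Op 9: F2 acks idx 3 -> match: F0=1 F1=1 F2=3; commitIndex=1
Op 10: F0 acks idx 1 -> match: F0=1 F1=1 F2=3; commitIndex=1

Answer: 1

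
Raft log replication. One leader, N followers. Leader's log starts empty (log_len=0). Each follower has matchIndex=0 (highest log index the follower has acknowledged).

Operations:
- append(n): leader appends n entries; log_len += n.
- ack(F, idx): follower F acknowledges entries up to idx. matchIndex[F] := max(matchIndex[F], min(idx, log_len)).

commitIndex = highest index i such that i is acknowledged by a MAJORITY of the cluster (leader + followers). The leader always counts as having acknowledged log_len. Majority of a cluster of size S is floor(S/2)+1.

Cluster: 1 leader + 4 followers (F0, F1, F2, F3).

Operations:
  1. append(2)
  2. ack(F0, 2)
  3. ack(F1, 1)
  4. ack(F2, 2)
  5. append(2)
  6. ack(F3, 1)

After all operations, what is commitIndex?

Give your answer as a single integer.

Answer: 2

Derivation:
Op 1: append 2 -> log_len=2
Op 2: F0 acks idx 2 -> match: F0=2 F1=0 F2=0 F3=0; commitIndex=0
Op 3: F1 acks idx 1 -> match: F0=2 F1=1 F2=0 F3=0; commitIndex=1
Op 4: F2 acks idx 2 -> match: F0=2 F1=1 F2=2 F3=0; commitIndex=2
Op 5: append 2 -> log_len=4
Op 6: F3 acks idx 1 -> match: F0=2 F1=1 F2=2 F3=1; commitIndex=2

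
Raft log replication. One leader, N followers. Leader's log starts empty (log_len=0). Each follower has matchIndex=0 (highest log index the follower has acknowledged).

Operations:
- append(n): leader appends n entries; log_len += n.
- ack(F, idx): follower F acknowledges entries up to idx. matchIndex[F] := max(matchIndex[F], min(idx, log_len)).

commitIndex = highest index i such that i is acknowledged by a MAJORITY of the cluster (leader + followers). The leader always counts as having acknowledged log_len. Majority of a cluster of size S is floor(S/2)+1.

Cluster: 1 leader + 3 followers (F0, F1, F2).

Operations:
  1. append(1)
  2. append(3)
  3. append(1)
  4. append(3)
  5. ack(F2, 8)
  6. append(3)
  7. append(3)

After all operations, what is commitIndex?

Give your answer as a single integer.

Op 1: append 1 -> log_len=1
Op 2: append 3 -> log_len=4
Op 3: append 1 -> log_len=5
Op 4: append 3 -> log_len=8
Op 5: F2 acks idx 8 -> match: F0=0 F1=0 F2=8; commitIndex=0
Op 6: append 3 -> log_len=11
Op 7: append 3 -> log_len=14

Answer: 0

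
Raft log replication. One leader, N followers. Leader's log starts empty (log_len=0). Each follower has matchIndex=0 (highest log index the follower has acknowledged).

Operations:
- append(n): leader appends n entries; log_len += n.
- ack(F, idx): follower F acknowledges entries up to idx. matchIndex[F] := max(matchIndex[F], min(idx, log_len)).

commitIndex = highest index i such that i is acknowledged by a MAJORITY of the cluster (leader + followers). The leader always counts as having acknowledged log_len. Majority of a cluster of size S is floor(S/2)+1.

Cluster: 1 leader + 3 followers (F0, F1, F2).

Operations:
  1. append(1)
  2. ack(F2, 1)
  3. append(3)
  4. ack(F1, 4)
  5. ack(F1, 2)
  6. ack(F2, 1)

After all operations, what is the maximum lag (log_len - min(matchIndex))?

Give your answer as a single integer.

Answer: 4

Derivation:
Op 1: append 1 -> log_len=1
Op 2: F2 acks idx 1 -> match: F0=0 F1=0 F2=1; commitIndex=0
Op 3: append 3 -> log_len=4
Op 4: F1 acks idx 4 -> match: F0=0 F1=4 F2=1; commitIndex=1
Op 5: F1 acks idx 2 -> match: F0=0 F1=4 F2=1; commitIndex=1
Op 6: F2 acks idx 1 -> match: F0=0 F1=4 F2=1; commitIndex=1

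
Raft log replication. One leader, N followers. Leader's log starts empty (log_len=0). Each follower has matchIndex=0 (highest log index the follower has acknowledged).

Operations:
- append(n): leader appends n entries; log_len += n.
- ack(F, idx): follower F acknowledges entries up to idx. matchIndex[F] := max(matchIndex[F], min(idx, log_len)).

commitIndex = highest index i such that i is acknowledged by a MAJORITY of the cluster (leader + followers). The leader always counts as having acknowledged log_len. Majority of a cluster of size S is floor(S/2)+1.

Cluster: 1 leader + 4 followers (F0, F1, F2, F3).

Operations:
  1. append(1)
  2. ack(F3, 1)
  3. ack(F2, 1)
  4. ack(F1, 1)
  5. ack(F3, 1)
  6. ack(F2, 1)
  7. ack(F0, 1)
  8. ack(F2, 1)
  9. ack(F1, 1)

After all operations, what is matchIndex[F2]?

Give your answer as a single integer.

Answer: 1

Derivation:
Op 1: append 1 -> log_len=1
Op 2: F3 acks idx 1 -> match: F0=0 F1=0 F2=0 F3=1; commitIndex=0
Op 3: F2 acks idx 1 -> match: F0=0 F1=0 F2=1 F3=1; commitIndex=1
Op 4: F1 acks idx 1 -> match: F0=0 F1=1 F2=1 F3=1; commitIndex=1
Op 5: F3 acks idx 1 -> match: F0=0 F1=1 F2=1 F3=1; commitIndex=1
Op 6: F2 acks idx 1 -> match: F0=0 F1=1 F2=1 F3=1; commitIndex=1
Op 7: F0 acks idx 1 -> match: F0=1 F1=1 F2=1 F3=1; commitIndex=1
Op 8: F2 acks idx 1 -> match: F0=1 F1=1 F2=1 F3=1; commitIndex=1
Op 9: F1 acks idx 1 -> match: F0=1 F1=1 F2=1 F3=1; commitIndex=1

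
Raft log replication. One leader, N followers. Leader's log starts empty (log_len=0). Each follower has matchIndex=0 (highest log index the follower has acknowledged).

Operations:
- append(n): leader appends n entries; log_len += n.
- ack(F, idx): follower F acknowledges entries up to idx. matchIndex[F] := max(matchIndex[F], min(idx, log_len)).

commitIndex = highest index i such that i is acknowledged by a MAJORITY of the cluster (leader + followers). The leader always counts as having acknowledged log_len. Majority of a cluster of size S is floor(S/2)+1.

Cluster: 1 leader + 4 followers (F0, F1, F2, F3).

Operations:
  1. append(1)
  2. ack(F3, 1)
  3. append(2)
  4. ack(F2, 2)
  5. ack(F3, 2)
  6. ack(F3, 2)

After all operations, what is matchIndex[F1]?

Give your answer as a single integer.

Answer: 0

Derivation:
Op 1: append 1 -> log_len=1
Op 2: F3 acks idx 1 -> match: F0=0 F1=0 F2=0 F3=1; commitIndex=0
Op 3: append 2 -> log_len=3
Op 4: F2 acks idx 2 -> match: F0=0 F1=0 F2=2 F3=1; commitIndex=1
Op 5: F3 acks idx 2 -> match: F0=0 F1=0 F2=2 F3=2; commitIndex=2
Op 6: F3 acks idx 2 -> match: F0=0 F1=0 F2=2 F3=2; commitIndex=2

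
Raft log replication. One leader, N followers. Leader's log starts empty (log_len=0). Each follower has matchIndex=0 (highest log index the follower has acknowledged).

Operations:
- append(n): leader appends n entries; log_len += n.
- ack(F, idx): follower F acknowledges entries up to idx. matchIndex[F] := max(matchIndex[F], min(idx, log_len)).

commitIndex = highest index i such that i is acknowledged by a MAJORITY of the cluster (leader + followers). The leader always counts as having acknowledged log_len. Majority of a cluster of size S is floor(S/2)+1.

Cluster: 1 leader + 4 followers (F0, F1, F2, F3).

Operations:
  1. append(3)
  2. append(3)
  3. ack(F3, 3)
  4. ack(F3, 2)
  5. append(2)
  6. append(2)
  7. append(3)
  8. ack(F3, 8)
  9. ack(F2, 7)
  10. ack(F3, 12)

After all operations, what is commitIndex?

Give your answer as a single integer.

Op 1: append 3 -> log_len=3
Op 2: append 3 -> log_len=6
Op 3: F3 acks idx 3 -> match: F0=0 F1=0 F2=0 F3=3; commitIndex=0
Op 4: F3 acks idx 2 -> match: F0=0 F1=0 F2=0 F3=3; commitIndex=0
Op 5: append 2 -> log_len=8
Op 6: append 2 -> log_len=10
Op 7: append 3 -> log_len=13
Op 8: F3 acks idx 8 -> match: F0=0 F1=0 F2=0 F3=8; commitIndex=0
Op 9: F2 acks idx 7 -> match: F0=0 F1=0 F2=7 F3=8; commitIndex=7
Op 10: F3 acks idx 12 -> match: F0=0 F1=0 F2=7 F3=12; commitIndex=7

Answer: 7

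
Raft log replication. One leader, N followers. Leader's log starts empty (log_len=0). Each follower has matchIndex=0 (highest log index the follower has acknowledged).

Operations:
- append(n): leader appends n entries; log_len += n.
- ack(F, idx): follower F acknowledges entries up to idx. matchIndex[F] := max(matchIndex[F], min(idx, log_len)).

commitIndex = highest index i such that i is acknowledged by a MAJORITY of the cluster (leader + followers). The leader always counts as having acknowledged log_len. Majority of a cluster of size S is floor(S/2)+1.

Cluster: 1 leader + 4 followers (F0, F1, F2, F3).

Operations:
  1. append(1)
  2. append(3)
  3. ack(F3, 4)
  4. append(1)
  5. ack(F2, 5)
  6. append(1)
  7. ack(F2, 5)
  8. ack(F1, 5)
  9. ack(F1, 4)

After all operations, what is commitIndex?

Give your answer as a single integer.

Op 1: append 1 -> log_len=1
Op 2: append 3 -> log_len=4
Op 3: F3 acks idx 4 -> match: F0=0 F1=0 F2=0 F3=4; commitIndex=0
Op 4: append 1 -> log_len=5
Op 5: F2 acks idx 5 -> match: F0=0 F1=0 F2=5 F3=4; commitIndex=4
Op 6: append 1 -> log_len=6
Op 7: F2 acks idx 5 -> match: F0=0 F1=0 F2=5 F3=4; commitIndex=4
Op 8: F1 acks idx 5 -> match: F0=0 F1=5 F2=5 F3=4; commitIndex=5
Op 9: F1 acks idx 4 -> match: F0=0 F1=5 F2=5 F3=4; commitIndex=5

Answer: 5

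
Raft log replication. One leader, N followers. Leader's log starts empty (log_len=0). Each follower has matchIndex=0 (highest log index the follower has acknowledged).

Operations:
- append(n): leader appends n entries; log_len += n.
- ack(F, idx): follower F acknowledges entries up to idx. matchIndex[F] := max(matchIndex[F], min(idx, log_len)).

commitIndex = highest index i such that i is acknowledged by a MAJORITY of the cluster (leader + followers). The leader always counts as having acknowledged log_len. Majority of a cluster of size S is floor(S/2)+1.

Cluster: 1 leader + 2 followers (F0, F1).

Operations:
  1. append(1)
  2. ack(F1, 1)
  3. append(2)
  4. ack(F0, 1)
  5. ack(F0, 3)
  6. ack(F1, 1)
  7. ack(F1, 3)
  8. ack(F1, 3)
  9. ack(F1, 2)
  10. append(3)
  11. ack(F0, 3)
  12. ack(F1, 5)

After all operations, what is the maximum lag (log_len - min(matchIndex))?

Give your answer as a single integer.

Answer: 3

Derivation:
Op 1: append 1 -> log_len=1
Op 2: F1 acks idx 1 -> match: F0=0 F1=1; commitIndex=1
Op 3: append 2 -> log_len=3
Op 4: F0 acks idx 1 -> match: F0=1 F1=1; commitIndex=1
Op 5: F0 acks idx 3 -> match: F0=3 F1=1; commitIndex=3
Op 6: F1 acks idx 1 -> match: F0=3 F1=1; commitIndex=3
Op 7: F1 acks idx 3 -> match: F0=3 F1=3; commitIndex=3
Op 8: F1 acks idx 3 -> match: F0=3 F1=3; commitIndex=3
Op 9: F1 acks idx 2 -> match: F0=3 F1=3; commitIndex=3
Op 10: append 3 -> log_len=6
Op 11: F0 acks idx 3 -> match: F0=3 F1=3; commitIndex=3
Op 12: F1 acks idx 5 -> match: F0=3 F1=5; commitIndex=5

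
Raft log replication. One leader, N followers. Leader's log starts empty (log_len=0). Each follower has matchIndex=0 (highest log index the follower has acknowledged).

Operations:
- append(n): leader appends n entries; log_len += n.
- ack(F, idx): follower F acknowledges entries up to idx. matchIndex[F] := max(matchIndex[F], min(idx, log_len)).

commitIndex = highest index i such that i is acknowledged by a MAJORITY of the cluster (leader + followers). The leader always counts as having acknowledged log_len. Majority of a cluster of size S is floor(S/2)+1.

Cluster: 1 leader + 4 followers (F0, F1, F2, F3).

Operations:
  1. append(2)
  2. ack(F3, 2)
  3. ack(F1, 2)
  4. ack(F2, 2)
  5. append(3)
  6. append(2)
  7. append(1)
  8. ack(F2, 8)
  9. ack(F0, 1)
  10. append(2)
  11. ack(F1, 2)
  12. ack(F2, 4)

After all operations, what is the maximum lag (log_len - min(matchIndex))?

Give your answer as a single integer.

Answer: 9

Derivation:
Op 1: append 2 -> log_len=2
Op 2: F3 acks idx 2 -> match: F0=0 F1=0 F2=0 F3=2; commitIndex=0
Op 3: F1 acks idx 2 -> match: F0=0 F1=2 F2=0 F3=2; commitIndex=2
Op 4: F2 acks idx 2 -> match: F0=0 F1=2 F2=2 F3=2; commitIndex=2
Op 5: append 3 -> log_len=5
Op 6: append 2 -> log_len=7
Op 7: append 1 -> log_len=8
Op 8: F2 acks idx 8 -> match: F0=0 F1=2 F2=8 F3=2; commitIndex=2
Op 9: F0 acks idx 1 -> match: F0=1 F1=2 F2=8 F3=2; commitIndex=2
Op 10: append 2 -> log_len=10
Op 11: F1 acks idx 2 -> match: F0=1 F1=2 F2=8 F3=2; commitIndex=2
Op 12: F2 acks idx 4 -> match: F0=1 F1=2 F2=8 F3=2; commitIndex=2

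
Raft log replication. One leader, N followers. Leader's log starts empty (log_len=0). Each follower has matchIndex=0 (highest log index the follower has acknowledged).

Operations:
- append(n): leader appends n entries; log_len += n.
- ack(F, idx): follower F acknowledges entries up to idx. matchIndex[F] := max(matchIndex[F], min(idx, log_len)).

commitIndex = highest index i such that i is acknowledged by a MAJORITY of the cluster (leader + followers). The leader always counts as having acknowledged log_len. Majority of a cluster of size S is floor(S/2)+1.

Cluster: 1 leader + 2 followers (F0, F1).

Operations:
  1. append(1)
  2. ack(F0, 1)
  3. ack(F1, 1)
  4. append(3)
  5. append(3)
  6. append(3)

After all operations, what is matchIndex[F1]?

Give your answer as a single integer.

Answer: 1

Derivation:
Op 1: append 1 -> log_len=1
Op 2: F0 acks idx 1 -> match: F0=1 F1=0; commitIndex=1
Op 3: F1 acks idx 1 -> match: F0=1 F1=1; commitIndex=1
Op 4: append 3 -> log_len=4
Op 5: append 3 -> log_len=7
Op 6: append 3 -> log_len=10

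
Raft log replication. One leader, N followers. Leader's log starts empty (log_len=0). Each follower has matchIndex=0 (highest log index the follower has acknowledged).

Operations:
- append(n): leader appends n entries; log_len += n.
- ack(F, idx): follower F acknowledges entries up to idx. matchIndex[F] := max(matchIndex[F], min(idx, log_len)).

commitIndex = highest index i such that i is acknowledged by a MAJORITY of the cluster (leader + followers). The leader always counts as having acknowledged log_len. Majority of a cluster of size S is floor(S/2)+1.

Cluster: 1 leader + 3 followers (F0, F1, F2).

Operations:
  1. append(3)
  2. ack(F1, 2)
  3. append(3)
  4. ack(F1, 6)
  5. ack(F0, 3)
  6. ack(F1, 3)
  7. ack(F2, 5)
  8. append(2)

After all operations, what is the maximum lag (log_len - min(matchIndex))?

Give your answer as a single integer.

Op 1: append 3 -> log_len=3
Op 2: F1 acks idx 2 -> match: F0=0 F1=2 F2=0; commitIndex=0
Op 3: append 3 -> log_len=6
Op 4: F1 acks idx 6 -> match: F0=0 F1=6 F2=0; commitIndex=0
Op 5: F0 acks idx 3 -> match: F0=3 F1=6 F2=0; commitIndex=3
Op 6: F1 acks idx 3 -> match: F0=3 F1=6 F2=0; commitIndex=3
Op 7: F2 acks idx 5 -> match: F0=3 F1=6 F2=5; commitIndex=5
Op 8: append 2 -> log_len=8

Answer: 5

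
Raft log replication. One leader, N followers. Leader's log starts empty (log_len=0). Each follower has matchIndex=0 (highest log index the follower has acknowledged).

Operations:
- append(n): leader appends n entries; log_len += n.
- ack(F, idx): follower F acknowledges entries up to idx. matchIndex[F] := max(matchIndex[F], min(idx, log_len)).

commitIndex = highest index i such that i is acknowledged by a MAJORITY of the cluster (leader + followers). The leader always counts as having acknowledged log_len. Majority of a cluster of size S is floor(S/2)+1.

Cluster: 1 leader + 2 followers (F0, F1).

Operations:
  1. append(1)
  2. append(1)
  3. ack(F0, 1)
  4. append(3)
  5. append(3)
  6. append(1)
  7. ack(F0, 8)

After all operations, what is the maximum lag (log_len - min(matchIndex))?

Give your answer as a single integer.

Answer: 9

Derivation:
Op 1: append 1 -> log_len=1
Op 2: append 1 -> log_len=2
Op 3: F0 acks idx 1 -> match: F0=1 F1=0; commitIndex=1
Op 4: append 3 -> log_len=5
Op 5: append 3 -> log_len=8
Op 6: append 1 -> log_len=9
Op 7: F0 acks idx 8 -> match: F0=8 F1=0; commitIndex=8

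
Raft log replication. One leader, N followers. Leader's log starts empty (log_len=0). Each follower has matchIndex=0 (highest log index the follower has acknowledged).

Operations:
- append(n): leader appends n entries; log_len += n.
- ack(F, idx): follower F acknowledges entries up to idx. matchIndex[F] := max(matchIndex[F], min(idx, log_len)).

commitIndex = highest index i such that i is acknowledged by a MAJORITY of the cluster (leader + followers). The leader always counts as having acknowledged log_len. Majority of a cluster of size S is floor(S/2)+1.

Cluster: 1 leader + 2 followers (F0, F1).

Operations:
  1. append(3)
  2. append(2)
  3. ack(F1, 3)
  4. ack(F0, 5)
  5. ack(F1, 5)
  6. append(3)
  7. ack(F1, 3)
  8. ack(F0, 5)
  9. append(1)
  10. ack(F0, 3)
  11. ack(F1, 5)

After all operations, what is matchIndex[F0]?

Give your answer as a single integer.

Op 1: append 3 -> log_len=3
Op 2: append 2 -> log_len=5
Op 3: F1 acks idx 3 -> match: F0=0 F1=3; commitIndex=3
Op 4: F0 acks idx 5 -> match: F0=5 F1=3; commitIndex=5
Op 5: F1 acks idx 5 -> match: F0=5 F1=5; commitIndex=5
Op 6: append 3 -> log_len=8
Op 7: F1 acks idx 3 -> match: F0=5 F1=5; commitIndex=5
Op 8: F0 acks idx 5 -> match: F0=5 F1=5; commitIndex=5
Op 9: append 1 -> log_len=9
Op 10: F0 acks idx 3 -> match: F0=5 F1=5; commitIndex=5
Op 11: F1 acks idx 5 -> match: F0=5 F1=5; commitIndex=5

Answer: 5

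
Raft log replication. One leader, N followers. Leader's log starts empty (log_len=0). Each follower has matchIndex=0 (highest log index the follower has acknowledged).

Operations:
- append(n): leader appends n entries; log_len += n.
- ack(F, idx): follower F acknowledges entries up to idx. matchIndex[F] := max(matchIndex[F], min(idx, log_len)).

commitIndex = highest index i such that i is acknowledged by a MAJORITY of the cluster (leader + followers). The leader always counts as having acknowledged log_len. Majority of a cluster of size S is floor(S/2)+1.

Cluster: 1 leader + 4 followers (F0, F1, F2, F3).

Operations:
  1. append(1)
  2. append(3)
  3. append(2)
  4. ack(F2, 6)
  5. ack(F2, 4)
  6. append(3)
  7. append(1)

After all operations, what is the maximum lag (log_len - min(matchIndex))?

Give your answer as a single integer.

Op 1: append 1 -> log_len=1
Op 2: append 3 -> log_len=4
Op 3: append 2 -> log_len=6
Op 4: F2 acks idx 6 -> match: F0=0 F1=0 F2=6 F3=0; commitIndex=0
Op 5: F2 acks idx 4 -> match: F0=0 F1=0 F2=6 F3=0; commitIndex=0
Op 6: append 3 -> log_len=9
Op 7: append 1 -> log_len=10

Answer: 10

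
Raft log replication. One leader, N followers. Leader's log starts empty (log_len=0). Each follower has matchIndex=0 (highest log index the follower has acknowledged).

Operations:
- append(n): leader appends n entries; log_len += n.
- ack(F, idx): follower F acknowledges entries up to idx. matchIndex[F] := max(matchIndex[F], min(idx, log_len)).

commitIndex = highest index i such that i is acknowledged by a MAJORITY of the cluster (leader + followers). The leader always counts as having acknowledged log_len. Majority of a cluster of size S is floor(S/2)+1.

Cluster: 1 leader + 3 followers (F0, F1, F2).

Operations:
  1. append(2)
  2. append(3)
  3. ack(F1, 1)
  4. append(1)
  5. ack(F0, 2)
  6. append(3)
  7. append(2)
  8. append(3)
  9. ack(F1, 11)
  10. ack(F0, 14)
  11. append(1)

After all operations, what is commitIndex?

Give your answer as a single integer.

Answer: 11

Derivation:
Op 1: append 2 -> log_len=2
Op 2: append 3 -> log_len=5
Op 3: F1 acks idx 1 -> match: F0=0 F1=1 F2=0; commitIndex=0
Op 4: append 1 -> log_len=6
Op 5: F0 acks idx 2 -> match: F0=2 F1=1 F2=0; commitIndex=1
Op 6: append 3 -> log_len=9
Op 7: append 2 -> log_len=11
Op 8: append 3 -> log_len=14
Op 9: F1 acks idx 11 -> match: F0=2 F1=11 F2=0; commitIndex=2
Op 10: F0 acks idx 14 -> match: F0=14 F1=11 F2=0; commitIndex=11
Op 11: append 1 -> log_len=15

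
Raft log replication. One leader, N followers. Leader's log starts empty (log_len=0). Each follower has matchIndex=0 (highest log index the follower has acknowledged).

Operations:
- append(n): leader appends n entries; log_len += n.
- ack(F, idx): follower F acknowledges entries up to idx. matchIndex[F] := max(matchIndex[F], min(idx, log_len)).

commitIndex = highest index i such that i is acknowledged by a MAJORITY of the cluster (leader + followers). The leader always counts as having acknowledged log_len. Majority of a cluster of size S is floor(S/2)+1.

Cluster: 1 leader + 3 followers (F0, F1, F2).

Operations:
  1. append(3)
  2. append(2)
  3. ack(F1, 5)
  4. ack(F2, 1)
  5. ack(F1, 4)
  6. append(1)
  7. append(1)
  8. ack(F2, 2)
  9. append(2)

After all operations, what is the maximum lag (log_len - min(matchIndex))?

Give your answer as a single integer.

Op 1: append 3 -> log_len=3
Op 2: append 2 -> log_len=5
Op 3: F1 acks idx 5 -> match: F0=0 F1=5 F2=0; commitIndex=0
Op 4: F2 acks idx 1 -> match: F0=0 F1=5 F2=1; commitIndex=1
Op 5: F1 acks idx 4 -> match: F0=0 F1=5 F2=1; commitIndex=1
Op 6: append 1 -> log_len=6
Op 7: append 1 -> log_len=7
Op 8: F2 acks idx 2 -> match: F0=0 F1=5 F2=2; commitIndex=2
Op 9: append 2 -> log_len=9

Answer: 9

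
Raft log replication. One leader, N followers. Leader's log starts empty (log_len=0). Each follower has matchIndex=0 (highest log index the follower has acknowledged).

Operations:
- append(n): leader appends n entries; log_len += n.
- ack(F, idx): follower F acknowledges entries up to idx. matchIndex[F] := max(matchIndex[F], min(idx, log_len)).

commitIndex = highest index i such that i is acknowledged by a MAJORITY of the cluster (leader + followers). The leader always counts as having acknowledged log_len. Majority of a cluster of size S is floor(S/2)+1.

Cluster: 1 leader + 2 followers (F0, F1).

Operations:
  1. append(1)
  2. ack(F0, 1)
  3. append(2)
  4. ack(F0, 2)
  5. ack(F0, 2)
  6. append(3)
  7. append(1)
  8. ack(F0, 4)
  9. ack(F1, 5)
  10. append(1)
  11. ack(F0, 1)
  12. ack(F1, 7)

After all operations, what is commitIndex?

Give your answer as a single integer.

Answer: 7

Derivation:
Op 1: append 1 -> log_len=1
Op 2: F0 acks idx 1 -> match: F0=1 F1=0; commitIndex=1
Op 3: append 2 -> log_len=3
Op 4: F0 acks idx 2 -> match: F0=2 F1=0; commitIndex=2
Op 5: F0 acks idx 2 -> match: F0=2 F1=0; commitIndex=2
Op 6: append 3 -> log_len=6
Op 7: append 1 -> log_len=7
Op 8: F0 acks idx 4 -> match: F0=4 F1=0; commitIndex=4
Op 9: F1 acks idx 5 -> match: F0=4 F1=5; commitIndex=5
Op 10: append 1 -> log_len=8
Op 11: F0 acks idx 1 -> match: F0=4 F1=5; commitIndex=5
Op 12: F1 acks idx 7 -> match: F0=4 F1=7; commitIndex=7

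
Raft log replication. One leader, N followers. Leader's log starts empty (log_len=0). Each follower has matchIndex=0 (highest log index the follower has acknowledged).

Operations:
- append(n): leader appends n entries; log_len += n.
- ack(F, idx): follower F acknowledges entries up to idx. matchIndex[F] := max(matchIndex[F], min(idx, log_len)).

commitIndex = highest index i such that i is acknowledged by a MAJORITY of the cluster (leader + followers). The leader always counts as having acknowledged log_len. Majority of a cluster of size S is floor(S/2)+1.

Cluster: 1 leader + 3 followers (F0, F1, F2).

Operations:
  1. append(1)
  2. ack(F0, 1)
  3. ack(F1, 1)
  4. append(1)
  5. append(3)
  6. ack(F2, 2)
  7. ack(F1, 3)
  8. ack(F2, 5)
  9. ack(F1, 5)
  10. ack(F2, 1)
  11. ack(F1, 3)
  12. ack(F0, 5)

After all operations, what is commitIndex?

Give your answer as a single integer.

Answer: 5

Derivation:
Op 1: append 1 -> log_len=1
Op 2: F0 acks idx 1 -> match: F0=1 F1=0 F2=0; commitIndex=0
Op 3: F1 acks idx 1 -> match: F0=1 F1=1 F2=0; commitIndex=1
Op 4: append 1 -> log_len=2
Op 5: append 3 -> log_len=5
Op 6: F2 acks idx 2 -> match: F0=1 F1=1 F2=2; commitIndex=1
Op 7: F1 acks idx 3 -> match: F0=1 F1=3 F2=2; commitIndex=2
Op 8: F2 acks idx 5 -> match: F0=1 F1=3 F2=5; commitIndex=3
Op 9: F1 acks idx 5 -> match: F0=1 F1=5 F2=5; commitIndex=5
Op 10: F2 acks idx 1 -> match: F0=1 F1=5 F2=5; commitIndex=5
Op 11: F1 acks idx 3 -> match: F0=1 F1=5 F2=5; commitIndex=5
Op 12: F0 acks idx 5 -> match: F0=5 F1=5 F2=5; commitIndex=5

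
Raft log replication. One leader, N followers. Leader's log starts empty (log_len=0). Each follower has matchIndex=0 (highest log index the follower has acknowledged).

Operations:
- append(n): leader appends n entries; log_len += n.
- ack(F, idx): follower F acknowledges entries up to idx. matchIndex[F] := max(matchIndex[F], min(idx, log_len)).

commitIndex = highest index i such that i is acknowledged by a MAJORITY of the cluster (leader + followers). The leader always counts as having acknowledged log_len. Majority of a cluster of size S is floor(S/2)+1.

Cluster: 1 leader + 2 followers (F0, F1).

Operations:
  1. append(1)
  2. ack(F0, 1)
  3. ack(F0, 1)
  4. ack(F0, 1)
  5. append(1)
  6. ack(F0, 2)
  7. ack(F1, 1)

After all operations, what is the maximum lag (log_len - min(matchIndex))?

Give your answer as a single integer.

Answer: 1

Derivation:
Op 1: append 1 -> log_len=1
Op 2: F0 acks idx 1 -> match: F0=1 F1=0; commitIndex=1
Op 3: F0 acks idx 1 -> match: F0=1 F1=0; commitIndex=1
Op 4: F0 acks idx 1 -> match: F0=1 F1=0; commitIndex=1
Op 5: append 1 -> log_len=2
Op 6: F0 acks idx 2 -> match: F0=2 F1=0; commitIndex=2
Op 7: F1 acks idx 1 -> match: F0=2 F1=1; commitIndex=2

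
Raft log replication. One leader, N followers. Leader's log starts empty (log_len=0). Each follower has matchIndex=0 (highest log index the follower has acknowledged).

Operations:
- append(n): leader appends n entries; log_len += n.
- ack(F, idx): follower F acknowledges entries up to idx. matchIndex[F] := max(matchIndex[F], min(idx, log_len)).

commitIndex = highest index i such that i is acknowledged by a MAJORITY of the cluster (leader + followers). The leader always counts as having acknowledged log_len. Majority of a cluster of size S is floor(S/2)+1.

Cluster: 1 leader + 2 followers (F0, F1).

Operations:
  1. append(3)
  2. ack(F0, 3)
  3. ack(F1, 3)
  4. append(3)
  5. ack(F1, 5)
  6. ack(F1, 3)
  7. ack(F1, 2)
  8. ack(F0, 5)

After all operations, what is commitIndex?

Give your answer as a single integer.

Op 1: append 3 -> log_len=3
Op 2: F0 acks idx 3 -> match: F0=3 F1=0; commitIndex=3
Op 3: F1 acks idx 3 -> match: F0=3 F1=3; commitIndex=3
Op 4: append 3 -> log_len=6
Op 5: F1 acks idx 5 -> match: F0=3 F1=5; commitIndex=5
Op 6: F1 acks idx 3 -> match: F0=3 F1=5; commitIndex=5
Op 7: F1 acks idx 2 -> match: F0=3 F1=5; commitIndex=5
Op 8: F0 acks idx 5 -> match: F0=5 F1=5; commitIndex=5

Answer: 5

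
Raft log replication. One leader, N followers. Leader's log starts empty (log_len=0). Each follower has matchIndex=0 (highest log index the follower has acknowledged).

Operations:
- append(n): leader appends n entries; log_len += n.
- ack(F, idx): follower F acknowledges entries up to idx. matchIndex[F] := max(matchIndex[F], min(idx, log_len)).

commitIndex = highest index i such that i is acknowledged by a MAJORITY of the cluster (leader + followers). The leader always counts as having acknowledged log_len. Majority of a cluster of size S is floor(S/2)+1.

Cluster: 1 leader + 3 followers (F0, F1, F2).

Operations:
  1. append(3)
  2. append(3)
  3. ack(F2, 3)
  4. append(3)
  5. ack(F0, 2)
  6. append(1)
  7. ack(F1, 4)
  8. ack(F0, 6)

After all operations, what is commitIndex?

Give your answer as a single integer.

Op 1: append 3 -> log_len=3
Op 2: append 3 -> log_len=6
Op 3: F2 acks idx 3 -> match: F0=0 F1=0 F2=3; commitIndex=0
Op 4: append 3 -> log_len=9
Op 5: F0 acks idx 2 -> match: F0=2 F1=0 F2=3; commitIndex=2
Op 6: append 1 -> log_len=10
Op 7: F1 acks idx 4 -> match: F0=2 F1=4 F2=3; commitIndex=3
Op 8: F0 acks idx 6 -> match: F0=6 F1=4 F2=3; commitIndex=4

Answer: 4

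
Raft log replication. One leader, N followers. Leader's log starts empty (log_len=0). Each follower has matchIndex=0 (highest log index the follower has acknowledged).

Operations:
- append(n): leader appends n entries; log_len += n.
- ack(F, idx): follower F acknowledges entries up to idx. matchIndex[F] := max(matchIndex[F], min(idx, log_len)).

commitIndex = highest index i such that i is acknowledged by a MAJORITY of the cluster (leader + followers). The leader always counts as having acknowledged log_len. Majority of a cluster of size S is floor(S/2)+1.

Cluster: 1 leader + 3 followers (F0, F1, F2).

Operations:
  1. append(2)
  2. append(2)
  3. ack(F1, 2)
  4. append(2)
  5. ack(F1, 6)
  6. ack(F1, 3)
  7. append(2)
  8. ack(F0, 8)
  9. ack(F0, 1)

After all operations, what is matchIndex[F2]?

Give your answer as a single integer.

Answer: 0

Derivation:
Op 1: append 2 -> log_len=2
Op 2: append 2 -> log_len=4
Op 3: F1 acks idx 2 -> match: F0=0 F1=2 F2=0; commitIndex=0
Op 4: append 2 -> log_len=6
Op 5: F1 acks idx 6 -> match: F0=0 F1=6 F2=0; commitIndex=0
Op 6: F1 acks idx 3 -> match: F0=0 F1=6 F2=0; commitIndex=0
Op 7: append 2 -> log_len=8
Op 8: F0 acks idx 8 -> match: F0=8 F1=6 F2=0; commitIndex=6
Op 9: F0 acks idx 1 -> match: F0=8 F1=6 F2=0; commitIndex=6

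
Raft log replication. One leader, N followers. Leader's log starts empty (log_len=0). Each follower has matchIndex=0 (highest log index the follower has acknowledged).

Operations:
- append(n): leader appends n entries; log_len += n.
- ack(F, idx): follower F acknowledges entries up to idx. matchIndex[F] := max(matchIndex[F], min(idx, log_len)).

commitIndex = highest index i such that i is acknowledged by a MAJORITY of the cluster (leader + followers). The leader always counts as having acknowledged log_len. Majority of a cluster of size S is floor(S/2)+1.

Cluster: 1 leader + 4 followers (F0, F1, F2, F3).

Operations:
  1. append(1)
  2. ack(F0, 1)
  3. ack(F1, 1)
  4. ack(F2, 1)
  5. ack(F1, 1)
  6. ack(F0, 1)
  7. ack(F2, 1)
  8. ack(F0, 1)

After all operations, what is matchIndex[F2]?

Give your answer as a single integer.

Op 1: append 1 -> log_len=1
Op 2: F0 acks idx 1 -> match: F0=1 F1=0 F2=0 F3=0; commitIndex=0
Op 3: F1 acks idx 1 -> match: F0=1 F1=1 F2=0 F3=0; commitIndex=1
Op 4: F2 acks idx 1 -> match: F0=1 F1=1 F2=1 F3=0; commitIndex=1
Op 5: F1 acks idx 1 -> match: F0=1 F1=1 F2=1 F3=0; commitIndex=1
Op 6: F0 acks idx 1 -> match: F0=1 F1=1 F2=1 F3=0; commitIndex=1
Op 7: F2 acks idx 1 -> match: F0=1 F1=1 F2=1 F3=0; commitIndex=1
Op 8: F0 acks idx 1 -> match: F0=1 F1=1 F2=1 F3=0; commitIndex=1

Answer: 1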